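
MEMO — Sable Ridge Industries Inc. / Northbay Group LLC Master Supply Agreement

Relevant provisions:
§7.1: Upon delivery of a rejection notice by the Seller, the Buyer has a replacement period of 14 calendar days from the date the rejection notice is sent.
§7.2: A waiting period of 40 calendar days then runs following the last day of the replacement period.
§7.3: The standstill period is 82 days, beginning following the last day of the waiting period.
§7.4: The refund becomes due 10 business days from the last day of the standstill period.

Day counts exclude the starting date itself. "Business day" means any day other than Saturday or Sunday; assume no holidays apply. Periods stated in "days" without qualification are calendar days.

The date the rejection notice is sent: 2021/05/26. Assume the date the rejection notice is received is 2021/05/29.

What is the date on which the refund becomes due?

Adding 14 calendar days to 2021/05/26 gives 2021/06/09, which is the last day of the replacement period.
The last day of the waiting period: 40 calendar days after 2021/06/09 is 2021/07/19.
The last day of the standstill period: 82 calendar days after 2021/07/19 is 2021/10/09.
The date on which the refund becomes due: counting 10 business days from Saturday, 2021/10/09 (Oct 11, Oct 12, Oct 13, Oct 14, Oct 15, Oct 18, Oct 19, Oct 20, Oct 21, Oct 22, skipping weekends) reaches Friday, 2021/10/22.

2021/10/22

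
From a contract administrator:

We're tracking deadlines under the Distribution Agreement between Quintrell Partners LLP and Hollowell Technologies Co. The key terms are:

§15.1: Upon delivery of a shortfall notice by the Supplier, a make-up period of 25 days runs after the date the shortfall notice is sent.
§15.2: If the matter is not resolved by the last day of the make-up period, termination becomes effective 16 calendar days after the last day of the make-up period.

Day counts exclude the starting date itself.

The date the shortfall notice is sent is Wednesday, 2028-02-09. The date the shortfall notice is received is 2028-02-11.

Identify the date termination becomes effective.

The last day of the make-up period: 2028-02-09 + 25 days = 2028-03-05.
Adding 16 calendar days to 2028-03-05 gives 2028-03-21, which is the date termination becomes effective.

2028-03-21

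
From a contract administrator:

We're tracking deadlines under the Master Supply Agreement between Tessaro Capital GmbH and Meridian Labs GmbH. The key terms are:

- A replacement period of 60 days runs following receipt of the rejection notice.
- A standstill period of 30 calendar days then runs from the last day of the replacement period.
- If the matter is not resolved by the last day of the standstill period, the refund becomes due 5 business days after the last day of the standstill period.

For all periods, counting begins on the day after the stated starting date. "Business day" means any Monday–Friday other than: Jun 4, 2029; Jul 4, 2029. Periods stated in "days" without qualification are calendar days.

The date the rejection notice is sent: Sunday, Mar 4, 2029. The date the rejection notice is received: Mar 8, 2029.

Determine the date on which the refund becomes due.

Jun 13, 2029

Adding 60 calendar days to Mar 8, 2029 gives May 7, 2029, which is the last day of the replacement period.
Adding 30 calendar days to May 7, 2029 gives Jun 6, 2029, which is the last day of the standstill period.
The date on which the refund becomes due: counting 5 business days from Wednesday, Jun 6, 2029 (Jun 7, Jun 8, Jun 11, Jun 12, Jun 13, skipping weekends) reaches Wednesday, Jun 13, 2029.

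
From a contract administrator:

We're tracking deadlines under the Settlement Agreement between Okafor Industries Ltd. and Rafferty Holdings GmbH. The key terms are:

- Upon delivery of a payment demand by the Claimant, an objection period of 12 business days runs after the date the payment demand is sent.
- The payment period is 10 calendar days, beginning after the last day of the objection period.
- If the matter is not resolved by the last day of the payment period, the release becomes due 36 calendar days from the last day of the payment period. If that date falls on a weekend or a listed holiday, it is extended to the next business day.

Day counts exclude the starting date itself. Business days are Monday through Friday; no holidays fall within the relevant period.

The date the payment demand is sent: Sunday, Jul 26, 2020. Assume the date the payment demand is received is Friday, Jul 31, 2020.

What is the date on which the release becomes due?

The last day of the objection period: counting 12 business days from Sunday, Jul 26, 2020 (Jul 27, Jul 28, Jul 29, Jul 30, …, Aug 7, Aug 10, Aug 11, skipping weekends) reaches Tuesday, Aug 11, 2020.
Adding 10 calendar days to Aug 11, 2020 gives Aug 21, 2020, which is the last day of the payment period.
The date on which the release becomes due: Aug 21, 2020 + 36 days = Sep 26, 2020. That falls on a Saturday, so it rolls to the next business day, Monday, Sep 28, 2020.

Sep 28, 2020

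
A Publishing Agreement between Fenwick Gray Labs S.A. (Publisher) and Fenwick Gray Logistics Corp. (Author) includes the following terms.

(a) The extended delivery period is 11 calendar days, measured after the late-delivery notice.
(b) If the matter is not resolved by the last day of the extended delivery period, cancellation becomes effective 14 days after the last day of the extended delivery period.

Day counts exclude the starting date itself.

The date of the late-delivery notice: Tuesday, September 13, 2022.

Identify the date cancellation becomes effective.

October 8, 2022

The last day of the extended delivery period: September 13, 2022 + 11 days = September 24, 2022.
The date cancellation becomes effective: 14 calendar days after September 24, 2022 is October 8, 2022.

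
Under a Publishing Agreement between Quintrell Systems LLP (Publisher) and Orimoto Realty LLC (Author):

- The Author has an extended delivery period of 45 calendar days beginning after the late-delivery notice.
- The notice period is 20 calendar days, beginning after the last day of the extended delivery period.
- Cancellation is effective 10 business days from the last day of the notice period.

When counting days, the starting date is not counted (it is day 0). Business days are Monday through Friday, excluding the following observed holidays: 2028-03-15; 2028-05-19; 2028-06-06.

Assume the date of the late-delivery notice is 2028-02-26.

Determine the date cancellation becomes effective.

The last day of the extended delivery period: 45 calendar days after 2028-02-26 is 2028-04-11.
Adding 20 calendar days to 2028-04-11 gives 2028-05-01, which is the last day of the notice period.
The date cancellation becomes effective: counting 10 business days from Monday, 2028-05-01 (May 2, May 3, May 4, May 5, May 8, May 9, May 10, May 11, May 12, May 15, skipping weekends) reaches Monday, 2028-05-15.

2028-05-15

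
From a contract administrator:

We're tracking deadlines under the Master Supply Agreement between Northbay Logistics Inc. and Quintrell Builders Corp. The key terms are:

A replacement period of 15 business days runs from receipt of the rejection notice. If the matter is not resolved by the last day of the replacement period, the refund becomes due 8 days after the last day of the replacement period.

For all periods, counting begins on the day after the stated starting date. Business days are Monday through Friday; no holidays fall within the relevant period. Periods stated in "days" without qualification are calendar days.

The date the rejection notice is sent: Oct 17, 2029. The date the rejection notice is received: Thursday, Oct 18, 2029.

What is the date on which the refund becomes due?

The last day of the replacement period: counting 15 business days from Thursday, Oct 18, 2029 (Oct 19, Oct 22, Oct 23, Oct 24, …, Nov 6, Nov 7, Nov 8, skipping weekends) reaches Thursday, Nov 8, 2029.
Adding 8 calendar days to Nov 8, 2029 gives Nov 16, 2029, which is the date on which the refund becomes due.

Nov 16, 2029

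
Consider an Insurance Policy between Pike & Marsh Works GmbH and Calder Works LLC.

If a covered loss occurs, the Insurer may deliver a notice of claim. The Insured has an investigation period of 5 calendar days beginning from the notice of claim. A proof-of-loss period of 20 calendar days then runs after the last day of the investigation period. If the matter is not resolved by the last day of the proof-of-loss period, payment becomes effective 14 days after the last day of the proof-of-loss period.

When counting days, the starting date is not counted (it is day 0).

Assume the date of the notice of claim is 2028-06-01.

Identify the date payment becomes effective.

Adding 5 calendar days to 2028-06-01 gives 2028-06-06, which is the last day of the investigation period.
The last day of the proof-of-loss period: 2028-06-06 + 20 days = 2028-06-26.
The date payment becomes effective: 2028-06-26 + 14 days = 2028-07-10.

2028-07-10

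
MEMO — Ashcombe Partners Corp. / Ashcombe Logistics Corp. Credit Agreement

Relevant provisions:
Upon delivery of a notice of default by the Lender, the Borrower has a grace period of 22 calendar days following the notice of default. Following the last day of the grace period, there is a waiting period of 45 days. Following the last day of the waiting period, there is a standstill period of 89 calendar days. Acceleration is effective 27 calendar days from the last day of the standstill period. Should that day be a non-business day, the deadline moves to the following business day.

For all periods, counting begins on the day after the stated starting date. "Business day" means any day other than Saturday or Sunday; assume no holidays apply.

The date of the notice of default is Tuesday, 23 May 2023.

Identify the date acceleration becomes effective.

22 November 2023

The last day of the grace period: 22 calendar days after 23 May 2023 is 14 June 2023.
The last day of the waiting period: 14 June 2023 + 45 days = 29 July 2023.
The last day of the standstill period: 29 July 2023 + 89 days = 26 October 2023.
The date acceleration becomes effective: 27 calendar days after 26 October 2023 is 22 November 2023. 22 November 2023 is a Wednesday, so no roll-forward applies.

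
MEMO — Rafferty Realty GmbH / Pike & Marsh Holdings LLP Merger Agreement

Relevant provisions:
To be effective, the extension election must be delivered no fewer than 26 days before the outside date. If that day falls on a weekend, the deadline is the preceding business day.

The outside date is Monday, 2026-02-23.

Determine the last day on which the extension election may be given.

2026-02-23 minus 26 days is 2026-01-28. That is a Wednesday, so no adjustment is needed.

2026-01-28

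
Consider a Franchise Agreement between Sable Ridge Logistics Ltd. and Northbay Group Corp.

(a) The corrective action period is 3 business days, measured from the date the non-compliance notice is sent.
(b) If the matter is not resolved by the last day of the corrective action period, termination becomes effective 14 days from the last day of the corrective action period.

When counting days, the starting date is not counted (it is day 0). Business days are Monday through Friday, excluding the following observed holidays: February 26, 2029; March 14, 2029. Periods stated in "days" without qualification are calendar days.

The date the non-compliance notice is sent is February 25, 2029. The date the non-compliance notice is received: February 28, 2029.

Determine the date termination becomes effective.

March 15, 2029

The last day of the corrective action period: counting 3 business days from Sunday, February 25, 2029 (Feb 27, Feb 28, Mar 1, skipping weekends and the listed holiday on Feb 26) reaches Thursday, March 1, 2029.
Adding 14 calendar days to March 1, 2029 gives March 15, 2029, which is the date termination becomes effective.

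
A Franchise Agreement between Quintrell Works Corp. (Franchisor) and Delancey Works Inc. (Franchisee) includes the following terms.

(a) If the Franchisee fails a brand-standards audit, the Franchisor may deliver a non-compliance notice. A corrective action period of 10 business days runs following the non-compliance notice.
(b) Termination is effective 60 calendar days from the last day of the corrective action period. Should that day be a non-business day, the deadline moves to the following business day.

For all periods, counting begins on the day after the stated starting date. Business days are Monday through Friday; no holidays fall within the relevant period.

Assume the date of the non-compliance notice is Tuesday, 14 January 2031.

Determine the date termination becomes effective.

31 March 2031

The last day of the corrective action period: 10 business days after Tuesday, 14 January 2031, skipping weekends — Jan 15, Jan 16, Jan 17, Jan 20, Jan 21, Jan 22, Jan 23, Jan 24, Jan 27, Jan 28 — lands on Tuesday, 28 January 2031.
The date termination becomes effective: 28 January 2031 + 60 days = 29 March 2031. That falls on a Saturday, so it rolls to the next business day, Monday, 31 March 2031.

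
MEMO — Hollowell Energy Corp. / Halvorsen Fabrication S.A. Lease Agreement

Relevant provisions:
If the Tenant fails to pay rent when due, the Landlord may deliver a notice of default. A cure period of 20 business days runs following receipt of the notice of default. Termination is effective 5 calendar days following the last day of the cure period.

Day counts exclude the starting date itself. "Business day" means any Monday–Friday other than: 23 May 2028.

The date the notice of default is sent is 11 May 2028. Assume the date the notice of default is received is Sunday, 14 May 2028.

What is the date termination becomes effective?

From Sunday, 14 May 2028, 20 business days (May 15, May 16, May 17, May 18, …, Jun 8, Jun 9, Jun 12, skipping weekends and the listed holiday on May 23) brings us to Monday, 12 June 2028, which is the last day of the cure period.
Adding 5 calendar days to 12 June 2028 gives 17 June 2028, which is the date termination becomes effective.

17 June 2028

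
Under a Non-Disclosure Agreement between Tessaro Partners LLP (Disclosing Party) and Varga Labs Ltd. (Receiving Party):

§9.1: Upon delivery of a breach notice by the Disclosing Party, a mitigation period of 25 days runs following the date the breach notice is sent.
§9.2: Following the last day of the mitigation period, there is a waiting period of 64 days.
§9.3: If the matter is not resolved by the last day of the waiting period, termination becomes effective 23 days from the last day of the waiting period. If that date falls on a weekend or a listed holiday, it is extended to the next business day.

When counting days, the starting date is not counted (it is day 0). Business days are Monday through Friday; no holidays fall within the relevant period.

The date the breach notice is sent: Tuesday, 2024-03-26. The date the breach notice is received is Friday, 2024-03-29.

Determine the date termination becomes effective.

2024-07-16

The last day of the mitigation period: 25 calendar days after 2024-03-26 is 2024-04-20.
Adding 64 calendar days to 2024-04-20 gives 2024-06-23, which is the last day of the waiting period.
The date termination becomes effective: 23 calendar days after 2024-06-23 is 2024-07-16. 2024-07-16 is a Tuesday, so no roll-forward applies.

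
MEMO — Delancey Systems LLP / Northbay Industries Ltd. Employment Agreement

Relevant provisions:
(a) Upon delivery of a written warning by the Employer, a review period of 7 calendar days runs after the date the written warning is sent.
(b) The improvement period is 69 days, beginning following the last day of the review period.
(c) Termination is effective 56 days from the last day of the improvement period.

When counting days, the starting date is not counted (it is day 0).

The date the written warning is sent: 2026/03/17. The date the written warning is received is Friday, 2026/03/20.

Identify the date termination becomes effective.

2026/07/27

The last day of the review period: 7 calendar days after 2026/03/17 is 2026/03/24.
Adding 69 calendar days to 2026/03/24 gives 2026/06/01, which is the last day of the improvement period.
The date termination becomes effective: 2026/06/01 + 56 days = 2026/07/27.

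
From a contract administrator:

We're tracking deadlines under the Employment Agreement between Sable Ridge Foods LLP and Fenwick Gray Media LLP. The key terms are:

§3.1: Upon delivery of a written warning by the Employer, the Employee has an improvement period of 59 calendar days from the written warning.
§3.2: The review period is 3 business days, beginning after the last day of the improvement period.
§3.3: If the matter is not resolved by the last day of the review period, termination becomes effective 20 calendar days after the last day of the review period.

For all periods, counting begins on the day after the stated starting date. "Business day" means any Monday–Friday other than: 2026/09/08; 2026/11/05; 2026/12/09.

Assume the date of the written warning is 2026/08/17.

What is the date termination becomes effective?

2026/11/09

Adding 59 calendar days to 2026/08/17 gives 2026/10/15, which is the last day of the improvement period.
The last day of the review period: counting 3 business days from Thursday, 2026/10/15 (Oct 16, Oct 19, Oct 20, skipping weekends) reaches Tuesday, 2026/10/20.
The date termination becomes effective: 20 calendar days after 2026/10/20 is 2026/11/09.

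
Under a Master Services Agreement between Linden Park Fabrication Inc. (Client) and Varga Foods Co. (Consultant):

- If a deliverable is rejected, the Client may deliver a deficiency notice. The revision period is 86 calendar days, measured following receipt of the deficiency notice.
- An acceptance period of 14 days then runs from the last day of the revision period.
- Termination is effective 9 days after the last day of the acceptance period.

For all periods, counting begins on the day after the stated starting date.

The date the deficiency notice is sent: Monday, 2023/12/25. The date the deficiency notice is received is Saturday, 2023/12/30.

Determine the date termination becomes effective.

Adding 86 calendar days to 2023/12/30 gives 2024/03/25, which is the last day of the revision period.
Adding 14 calendar days to 2024/03/25 gives 2024/04/08, which is the last day of the acceptance period.
Adding 9 calendar days to 2024/04/08 gives 2024/04/17, which is the date termination becomes effective.

2024/04/17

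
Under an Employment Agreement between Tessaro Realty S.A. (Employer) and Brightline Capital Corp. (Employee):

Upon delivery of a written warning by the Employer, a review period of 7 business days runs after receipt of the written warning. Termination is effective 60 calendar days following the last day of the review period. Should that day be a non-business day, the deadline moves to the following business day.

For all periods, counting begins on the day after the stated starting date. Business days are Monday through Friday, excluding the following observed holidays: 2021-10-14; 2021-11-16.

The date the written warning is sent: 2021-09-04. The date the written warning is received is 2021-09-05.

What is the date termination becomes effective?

2021-11-15

From Sunday, 2021-09-05, 7 business days (Sep 6, Sep 7, Sep 8, Sep 9, Sep 10, Sep 13, Sep 14, skipping weekends) brings us to Tuesday, 2021-09-14, which is the last day of the review period.
The date termination becomes effective: 2021-09-14 + 60 days = 2021-11-13. That falls on a Saturday, so it rolls to the next business day, Monday, 2021-11-15.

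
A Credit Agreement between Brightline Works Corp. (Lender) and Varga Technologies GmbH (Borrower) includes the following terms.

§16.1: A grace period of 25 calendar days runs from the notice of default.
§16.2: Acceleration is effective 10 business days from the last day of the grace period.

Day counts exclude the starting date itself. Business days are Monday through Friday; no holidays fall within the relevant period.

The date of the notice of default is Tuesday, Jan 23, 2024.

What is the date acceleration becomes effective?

Adding 25 calendar days to Jan 23, 2024 gives Feb 17, 2024, which is the last day of the grace period.
The date acceleration becomes effective: 10 business days after Saturday, Feb 17, 2024, skipping weekends — Feb 19, Feb 20, Feb 21, Feb 22, Feb 23, Feb 26, Feb 27, Feb 28, Feb 29, Mar 1 — lands on Friday, Mar 1, 2024.

Mar 1, 2024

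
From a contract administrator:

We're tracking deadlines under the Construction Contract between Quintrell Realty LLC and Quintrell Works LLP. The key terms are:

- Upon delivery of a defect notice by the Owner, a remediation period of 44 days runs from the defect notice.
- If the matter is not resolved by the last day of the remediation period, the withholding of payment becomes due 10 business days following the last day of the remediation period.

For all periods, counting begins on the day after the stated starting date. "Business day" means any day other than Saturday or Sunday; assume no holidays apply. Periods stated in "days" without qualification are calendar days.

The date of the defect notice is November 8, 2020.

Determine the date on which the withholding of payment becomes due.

January 5, 2021

The last day of the remediation period: 44 calendar days after November 8, 2020 is December 22, 2020.
The date on which the withholding of payment becomes due: counting 10 business days from Tuesday, December 22, 2020 (Dec 23, Dec 24, Dec 25, Dec 28, Dec 29, Dec 30, Dec 31, Jan 1, Jan 4, Jan 5, skipping weekends) reaches Tuesday, January 5, 2021.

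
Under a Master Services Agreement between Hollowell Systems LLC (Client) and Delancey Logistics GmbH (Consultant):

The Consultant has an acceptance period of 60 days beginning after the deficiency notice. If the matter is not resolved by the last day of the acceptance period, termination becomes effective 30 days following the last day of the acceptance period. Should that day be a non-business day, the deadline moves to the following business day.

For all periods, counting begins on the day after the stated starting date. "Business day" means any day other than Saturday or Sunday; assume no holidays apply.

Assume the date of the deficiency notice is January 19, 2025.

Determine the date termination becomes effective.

The last day of the acceptance period: 60 calendar days after January 19, 2025 is March 20, 2025.
Adding 30 calendar days to March 20, 2025 gives April 19, 2025, which is the date termination becomes effective. That falls on a Saturday, so it rolls to the next business day, Monday, April 21, 2025.

April 21, 2025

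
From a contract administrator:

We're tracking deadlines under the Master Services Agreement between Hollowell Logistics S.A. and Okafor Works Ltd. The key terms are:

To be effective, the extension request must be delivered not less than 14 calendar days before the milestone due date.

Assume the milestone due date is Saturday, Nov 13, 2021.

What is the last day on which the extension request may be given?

Counting back 14 calendar days from Nov 13, 2021 gives Oct 30, 2021.

Oct 30, 2021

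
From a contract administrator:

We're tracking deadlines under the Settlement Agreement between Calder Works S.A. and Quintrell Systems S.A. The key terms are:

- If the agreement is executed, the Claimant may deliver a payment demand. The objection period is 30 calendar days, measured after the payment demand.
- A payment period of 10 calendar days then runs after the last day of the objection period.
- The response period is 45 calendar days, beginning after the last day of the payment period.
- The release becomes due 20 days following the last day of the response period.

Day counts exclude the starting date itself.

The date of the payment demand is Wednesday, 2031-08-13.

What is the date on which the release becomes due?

2031-11-26

Adding 30 calendar days to 2031-08-13 gives 2031-09-12, which is the last day of the objection period.
Adding 10 calendar days to 2031-09-12 gives 2031-09-22, which is the last day of the payment period.
The last day of the response period: 2031-09-22 + 45 days = 2031-11-06.
Adding 20 calendar days to 2031-11-06 gives 2031-11-26, which is the date on which the release becomes due.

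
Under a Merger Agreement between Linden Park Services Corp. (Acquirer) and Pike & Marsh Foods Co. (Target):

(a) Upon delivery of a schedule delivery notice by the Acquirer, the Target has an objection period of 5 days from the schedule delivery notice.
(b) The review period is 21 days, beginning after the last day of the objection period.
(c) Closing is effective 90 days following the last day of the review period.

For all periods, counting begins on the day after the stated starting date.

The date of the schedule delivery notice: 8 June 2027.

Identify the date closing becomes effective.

2 October 2027

Adding 5 calendar days to 8 June 2027 gives 13 June 2027, which is the last day of the objection period.
The last day of the review period: 21 calendar days after 13 June 2027 is 4 July 2027.
Adding 90 calendar days to 4 July 2027 gives 2 October 2027, which is the date closing becomes effective.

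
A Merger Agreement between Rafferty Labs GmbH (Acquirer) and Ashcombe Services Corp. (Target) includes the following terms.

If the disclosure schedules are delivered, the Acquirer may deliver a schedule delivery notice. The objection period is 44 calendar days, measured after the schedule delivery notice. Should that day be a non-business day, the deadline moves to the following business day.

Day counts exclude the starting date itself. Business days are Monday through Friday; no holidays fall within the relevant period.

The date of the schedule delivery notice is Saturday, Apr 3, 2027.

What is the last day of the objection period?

May 17, 2027

The last day of the objection period: 44 calendar days after Apr 3, 2027 is May 17, 2027. May 17, 2027 is a Monday, so no roll-forward applies.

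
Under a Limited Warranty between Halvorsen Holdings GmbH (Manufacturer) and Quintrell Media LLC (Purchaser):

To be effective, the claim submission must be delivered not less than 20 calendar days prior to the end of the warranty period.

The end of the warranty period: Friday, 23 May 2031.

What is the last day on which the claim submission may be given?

Counting back 20 calendar days from 23 May 2031 gives 3 May 2031.

3 May 2031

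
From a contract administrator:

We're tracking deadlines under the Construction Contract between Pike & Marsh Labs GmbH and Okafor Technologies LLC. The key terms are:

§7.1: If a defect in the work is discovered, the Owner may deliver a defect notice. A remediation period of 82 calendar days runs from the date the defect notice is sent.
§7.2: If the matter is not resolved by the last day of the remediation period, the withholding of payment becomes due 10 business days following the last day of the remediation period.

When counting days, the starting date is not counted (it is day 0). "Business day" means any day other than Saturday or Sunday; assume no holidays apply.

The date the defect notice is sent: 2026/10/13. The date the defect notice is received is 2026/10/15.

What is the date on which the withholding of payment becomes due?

2027/01/15

The last day of the remediation period: 82 calendar days after 2026/10/13 is 2027/01/03.
The date on which the withholding of payment becomes due: 10 business days after Sunday, 2027/01/03, skipping weekends — Jan 4, Jan 5, Jan 6, Jan 7, Jan 8, Jan 11, Jan 12, Jan 13, Jan 14, Jan 15 — lands on Friday, 2027/01/15.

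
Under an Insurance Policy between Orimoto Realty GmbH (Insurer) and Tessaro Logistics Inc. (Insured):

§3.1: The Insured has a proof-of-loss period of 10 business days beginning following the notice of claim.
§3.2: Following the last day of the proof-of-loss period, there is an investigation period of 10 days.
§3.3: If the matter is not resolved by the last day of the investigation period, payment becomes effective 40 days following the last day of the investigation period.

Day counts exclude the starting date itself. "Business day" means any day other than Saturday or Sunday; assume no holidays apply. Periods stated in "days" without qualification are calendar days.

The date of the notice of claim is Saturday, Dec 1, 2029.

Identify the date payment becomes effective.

Feb 2, 2030

From Saturday, Dec 1, 2029, 10 business days (Dec 3, Dec 4, Dec 5, Dec 6, Dec 7, Dec 10, Dec 11, Dec 12, Dec 13, Dec 14, skipping weekends) brings us to Friday, Dec 14, 2029, which is the last day of the proof-of-loss period.
The last day of the investigation period: Dec 14, 2029 + 10 days = Dec 24, 2029.
The date payment becomes effective: 40 calendar days after Dec 24, 2029 is Feb 2, 2030.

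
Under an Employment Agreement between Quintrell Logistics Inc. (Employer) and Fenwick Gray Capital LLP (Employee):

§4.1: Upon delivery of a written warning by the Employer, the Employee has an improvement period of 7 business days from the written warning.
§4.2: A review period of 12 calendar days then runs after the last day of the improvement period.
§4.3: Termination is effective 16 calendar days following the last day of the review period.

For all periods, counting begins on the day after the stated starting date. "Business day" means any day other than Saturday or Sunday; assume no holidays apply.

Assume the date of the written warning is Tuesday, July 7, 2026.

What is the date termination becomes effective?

The last day of the improvement period: counting 7 business days from Tuesday, July 7, 2026 (Jul 8, Jul 9, Jul 10, Jul 13, Jul 14, Jul 15, Jul 16, skipping weekends) reaches Thursday, July 16, 2026.
The last day of the review period: July 16, 2026 + 12 days = July 28, 2026.
The date termination becomes effective: 16 calendar days after July 28, 2026 is August 13, 2026.

August 13, 2026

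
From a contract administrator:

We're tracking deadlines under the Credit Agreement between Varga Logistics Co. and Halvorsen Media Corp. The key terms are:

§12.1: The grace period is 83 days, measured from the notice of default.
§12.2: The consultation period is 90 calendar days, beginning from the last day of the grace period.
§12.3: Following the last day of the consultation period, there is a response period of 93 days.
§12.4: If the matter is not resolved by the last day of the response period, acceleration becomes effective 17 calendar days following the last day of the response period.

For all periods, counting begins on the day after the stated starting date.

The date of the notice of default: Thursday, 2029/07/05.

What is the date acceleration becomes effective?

2030/04/14

Adding 83 calendar days to 2029/07/05 gives 2029/09/26, which is the last day of the grace period.
The last day of the consultation period: 90 calendar days after 2029/09/26 is 2029/12/25.
Adding 93 calendar days to 2029/12/25 gives 2030/03/28, which is the last day of the response period.
The date acceleration becomes effective: 2030/03/28 + 17 days = 2030/04/14.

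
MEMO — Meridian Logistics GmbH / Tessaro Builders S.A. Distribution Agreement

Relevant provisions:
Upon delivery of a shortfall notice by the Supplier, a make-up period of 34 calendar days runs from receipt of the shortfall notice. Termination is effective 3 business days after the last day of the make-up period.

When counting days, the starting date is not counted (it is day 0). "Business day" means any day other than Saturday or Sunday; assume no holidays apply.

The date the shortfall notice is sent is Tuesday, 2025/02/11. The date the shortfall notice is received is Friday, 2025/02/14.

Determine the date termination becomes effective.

The last day of the make-up period: 34 calendar days after 2025/02/14 is 2025/03/20.
From Thursday, 2025/03/20, 3 business days (Mar 21, Mar 24, Mar 25, skipping weekends) brings us to Tuesday, 2025/03/25, which is the date termination becomes effective.

2025/03/25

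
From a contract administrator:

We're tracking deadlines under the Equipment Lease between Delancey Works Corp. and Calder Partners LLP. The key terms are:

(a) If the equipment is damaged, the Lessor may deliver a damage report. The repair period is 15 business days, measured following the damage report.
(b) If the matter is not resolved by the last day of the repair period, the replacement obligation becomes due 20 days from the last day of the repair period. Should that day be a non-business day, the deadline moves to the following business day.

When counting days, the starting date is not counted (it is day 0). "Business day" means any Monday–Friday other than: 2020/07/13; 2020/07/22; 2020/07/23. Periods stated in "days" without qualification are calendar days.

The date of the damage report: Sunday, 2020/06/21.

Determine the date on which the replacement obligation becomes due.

The last day of the repair period: 15 business days after Sunday, 2020/06/21, skipping weekends — Jun 22, Jun 23, Jun 24, Jun 25, …, Jul 8, Jul 9, Jul 10 — lands on Friday, 2020/07/10.
The date on which the replacement obligation becomes due: 2020/07/10 + 20 days = 2020/07/30. 2020/07/30 is a Thursday and is not a listed holiday, so no roll-forward applies.

2020/07/30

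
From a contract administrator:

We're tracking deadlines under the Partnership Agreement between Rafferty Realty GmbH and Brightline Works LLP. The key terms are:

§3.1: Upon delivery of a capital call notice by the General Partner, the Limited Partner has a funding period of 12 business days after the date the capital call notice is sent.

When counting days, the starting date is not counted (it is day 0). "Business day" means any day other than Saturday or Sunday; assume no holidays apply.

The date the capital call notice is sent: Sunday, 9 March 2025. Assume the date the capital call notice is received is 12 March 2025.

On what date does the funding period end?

The last day of the funding period: counting 12 business days from Sunday, 9 March 2025 (Mar 10, Mar 11, Mar 12, Mar 13, …, Mar 21, Mar 24, Mar 25, skipping weekends) reaches Tuesday, 25 March 2025.

25 March 2025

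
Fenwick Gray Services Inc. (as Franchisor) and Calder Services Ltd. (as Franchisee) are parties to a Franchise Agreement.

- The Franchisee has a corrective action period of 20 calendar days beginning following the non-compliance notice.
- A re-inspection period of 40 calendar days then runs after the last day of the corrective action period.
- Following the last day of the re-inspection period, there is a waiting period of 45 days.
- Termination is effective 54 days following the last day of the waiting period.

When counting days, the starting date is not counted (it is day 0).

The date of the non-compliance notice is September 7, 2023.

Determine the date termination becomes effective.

Adding 20 calendar days to September 7, 2023 gives September 27, 2023, which is the last day of the corrective action period.
The last day of the re-inspection period: September 27, 2023 + 40 days = November 6, 2023.
The last day of the waiting period: November 6, 2023 + 45 days = December 21, 2023.
The date termination becomes effective: December 21, 2023 + 54 days = February 13, 2024.

February 13, 2024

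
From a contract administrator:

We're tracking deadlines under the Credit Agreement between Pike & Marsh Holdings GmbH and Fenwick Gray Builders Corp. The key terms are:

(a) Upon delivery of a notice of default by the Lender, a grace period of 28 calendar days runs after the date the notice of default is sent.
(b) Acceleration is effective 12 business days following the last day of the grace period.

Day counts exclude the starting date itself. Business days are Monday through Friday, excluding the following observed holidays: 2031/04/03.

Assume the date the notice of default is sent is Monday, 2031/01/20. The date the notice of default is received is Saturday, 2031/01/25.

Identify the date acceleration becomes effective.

2031/03/05

The last day of the grace period: 2031/01/20 + 28 days = 2031/02/17.
The date acceleration becomes effective: 12 business days after Monday, 2031/02/17, skipping weekends — Feb 18, Feb 19, Feb 20, Feb 21, …, Mar 3, Mar 4, Mar 5 — lands on Wednesday, 2031/03/05.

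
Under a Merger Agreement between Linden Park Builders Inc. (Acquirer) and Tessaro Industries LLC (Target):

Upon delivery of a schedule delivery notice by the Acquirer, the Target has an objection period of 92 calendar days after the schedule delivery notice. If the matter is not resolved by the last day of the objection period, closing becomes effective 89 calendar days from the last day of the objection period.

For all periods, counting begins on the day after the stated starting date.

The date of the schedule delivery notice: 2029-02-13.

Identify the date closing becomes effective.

2029-08-13

The last day of the objection period: 2029-02-13 + 92 days = 2029-05-16.
The date closing becomes effective: 2029-05-16 + 89 days = 2029-08-13.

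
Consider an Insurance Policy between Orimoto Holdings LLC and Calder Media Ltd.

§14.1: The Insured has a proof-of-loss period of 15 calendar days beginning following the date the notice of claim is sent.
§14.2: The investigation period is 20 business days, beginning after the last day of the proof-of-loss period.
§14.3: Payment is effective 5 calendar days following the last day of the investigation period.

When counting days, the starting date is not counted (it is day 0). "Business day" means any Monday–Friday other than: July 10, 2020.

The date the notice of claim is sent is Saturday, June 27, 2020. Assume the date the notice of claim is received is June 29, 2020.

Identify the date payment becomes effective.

Adding 15 calendar days to June 27, 2020 gives July 12, 2020, which is the last day of the proof-of-loss period.
From Sunday, July 12, 2020, 20 business days (Jul 13, Jul 14, Jul 15, Jul 16, …, Aug 5, Aug 6, Aug 7, skipping weekends) brings us to Friday, August 7, 2020, which is the last day of the investigation period.
The date payment becomes effective: 5 calendar days after August 7, 2020 is August 12, 2020.

August 12, 2020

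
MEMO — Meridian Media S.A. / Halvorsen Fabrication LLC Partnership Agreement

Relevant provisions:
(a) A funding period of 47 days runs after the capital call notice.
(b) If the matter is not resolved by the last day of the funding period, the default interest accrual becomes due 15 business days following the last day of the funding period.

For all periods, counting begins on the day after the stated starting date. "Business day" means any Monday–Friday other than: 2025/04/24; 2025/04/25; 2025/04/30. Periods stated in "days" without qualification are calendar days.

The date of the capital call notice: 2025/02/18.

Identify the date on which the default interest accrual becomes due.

Adding 47 calendar days to 2025/02/18 gives 2025/04/06, which is the last day of the funding period.
The date on which the default interest accrual becomes due: counting 15 business days from Sunday, 2025/04/06 (Apr 7, Apr 8, Apr 9, Apr 10, …, Apr 23, Apr 28, Apr 29, skipping weekends and the listed holidays on Apr 24, Apr 25) reaches Tuesday, 2025/04/29.

2025/04/29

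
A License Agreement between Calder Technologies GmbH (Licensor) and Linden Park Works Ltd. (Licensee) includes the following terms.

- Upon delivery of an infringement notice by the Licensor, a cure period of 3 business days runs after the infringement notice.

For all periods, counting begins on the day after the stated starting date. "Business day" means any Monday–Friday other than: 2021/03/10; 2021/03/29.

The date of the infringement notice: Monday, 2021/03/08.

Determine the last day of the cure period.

The last day of the cure period: 3 business days after Monday, 2021/03/08, skipping weekends and the listed holiday on Mar 10 — Mar 9, Mar 11, Mar 12 — lands on Friday, 2021/03/12.

2021/03/12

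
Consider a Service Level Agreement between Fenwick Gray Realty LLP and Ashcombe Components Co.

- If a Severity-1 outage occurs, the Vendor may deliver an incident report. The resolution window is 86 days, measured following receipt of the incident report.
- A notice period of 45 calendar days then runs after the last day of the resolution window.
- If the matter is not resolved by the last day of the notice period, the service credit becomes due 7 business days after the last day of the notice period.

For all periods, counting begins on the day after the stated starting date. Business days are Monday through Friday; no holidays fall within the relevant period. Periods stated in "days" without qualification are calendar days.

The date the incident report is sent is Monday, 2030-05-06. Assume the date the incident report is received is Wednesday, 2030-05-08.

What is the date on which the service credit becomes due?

Adding 86 calendar days to 2030-05-08 gives 2030-08-02, which is the last day of the resolution window.
Adding 45 calendar days to 2030-08-02 gives 2030-09-16, which is the last day of the notice period.
From Monday, 2030-09-16, 7 business days (Sep 17, Sep 18, Sep 19, Sep 20, Sep 23, Sep 24, Sep 25, skipping weekends) brings us to Wednesday, 2030-09-25, which is the date on which the service credit becomes due.

2030-09-25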